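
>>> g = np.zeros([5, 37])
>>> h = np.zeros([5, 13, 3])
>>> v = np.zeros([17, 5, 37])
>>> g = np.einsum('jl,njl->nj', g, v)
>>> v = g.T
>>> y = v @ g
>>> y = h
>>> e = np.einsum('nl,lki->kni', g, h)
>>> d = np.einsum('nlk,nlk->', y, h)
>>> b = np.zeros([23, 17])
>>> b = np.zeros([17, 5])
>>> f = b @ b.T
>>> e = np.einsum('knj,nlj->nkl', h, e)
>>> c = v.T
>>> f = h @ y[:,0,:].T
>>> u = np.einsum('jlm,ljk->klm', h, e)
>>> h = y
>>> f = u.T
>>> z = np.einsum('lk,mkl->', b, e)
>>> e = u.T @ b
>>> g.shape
(17, 5)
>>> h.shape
(5, 13, 3)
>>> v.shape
(5, 17)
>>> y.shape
(5, 13, 3)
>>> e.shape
(3, 13, 5)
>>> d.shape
()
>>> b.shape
(17, 5)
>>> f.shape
(3, 13, 17)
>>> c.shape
(17, 5)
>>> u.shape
(17, 13, 3)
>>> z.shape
()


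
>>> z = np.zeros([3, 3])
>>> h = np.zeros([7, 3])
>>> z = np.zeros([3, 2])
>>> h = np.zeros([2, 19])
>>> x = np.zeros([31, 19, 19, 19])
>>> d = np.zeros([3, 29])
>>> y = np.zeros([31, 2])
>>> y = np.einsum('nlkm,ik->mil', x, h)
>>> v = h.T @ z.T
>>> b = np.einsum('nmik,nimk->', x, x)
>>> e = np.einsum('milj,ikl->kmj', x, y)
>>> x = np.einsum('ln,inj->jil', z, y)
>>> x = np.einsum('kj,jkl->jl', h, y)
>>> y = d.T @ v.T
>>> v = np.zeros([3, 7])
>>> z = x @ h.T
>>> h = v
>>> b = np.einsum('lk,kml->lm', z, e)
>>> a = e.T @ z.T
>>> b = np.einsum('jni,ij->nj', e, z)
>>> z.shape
(19, 2)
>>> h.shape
(3, 7)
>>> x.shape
(19, 19)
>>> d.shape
(3, 29)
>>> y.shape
(29, 19)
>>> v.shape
(3, 7)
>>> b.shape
(31, 2)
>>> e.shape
(2, 31, 19)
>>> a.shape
(19, 31, 19)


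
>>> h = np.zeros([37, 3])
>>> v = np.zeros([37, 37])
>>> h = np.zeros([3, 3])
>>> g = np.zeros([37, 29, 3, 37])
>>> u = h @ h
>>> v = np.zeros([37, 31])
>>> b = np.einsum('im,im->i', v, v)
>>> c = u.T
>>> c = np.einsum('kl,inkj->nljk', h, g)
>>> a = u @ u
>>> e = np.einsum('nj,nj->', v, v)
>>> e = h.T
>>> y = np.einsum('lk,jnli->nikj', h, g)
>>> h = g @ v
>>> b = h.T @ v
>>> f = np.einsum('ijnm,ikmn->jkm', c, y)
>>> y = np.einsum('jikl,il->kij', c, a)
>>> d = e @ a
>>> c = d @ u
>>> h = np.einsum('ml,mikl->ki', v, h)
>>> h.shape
(3, 29)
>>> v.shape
(37, 31)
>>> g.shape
(37, 29, 3, 37)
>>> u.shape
(3, 3)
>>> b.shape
(31, 3, 29, 31)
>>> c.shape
(3, 3)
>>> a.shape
(3, 3)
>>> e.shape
(3, 3)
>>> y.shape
(37, 3, 29)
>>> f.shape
(3, 37, 3)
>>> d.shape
(3, 3)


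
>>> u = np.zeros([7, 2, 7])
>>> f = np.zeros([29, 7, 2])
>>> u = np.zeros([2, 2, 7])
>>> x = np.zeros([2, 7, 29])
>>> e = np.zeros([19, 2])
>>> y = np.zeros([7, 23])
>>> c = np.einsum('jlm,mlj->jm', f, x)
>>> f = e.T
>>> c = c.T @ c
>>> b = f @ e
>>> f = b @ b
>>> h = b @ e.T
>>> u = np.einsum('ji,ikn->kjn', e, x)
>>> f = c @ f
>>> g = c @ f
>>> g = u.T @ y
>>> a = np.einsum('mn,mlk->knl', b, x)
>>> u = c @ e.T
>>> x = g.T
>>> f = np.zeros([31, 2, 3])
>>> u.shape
(2, 19)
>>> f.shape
(31, 2, 3)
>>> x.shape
(23, 19, 29)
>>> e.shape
(19, 2)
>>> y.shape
(7, 23)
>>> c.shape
(2, 2)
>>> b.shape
(2, 2)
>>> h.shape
(2, 19)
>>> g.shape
(29, 19, 23)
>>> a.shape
(29, 2, 7)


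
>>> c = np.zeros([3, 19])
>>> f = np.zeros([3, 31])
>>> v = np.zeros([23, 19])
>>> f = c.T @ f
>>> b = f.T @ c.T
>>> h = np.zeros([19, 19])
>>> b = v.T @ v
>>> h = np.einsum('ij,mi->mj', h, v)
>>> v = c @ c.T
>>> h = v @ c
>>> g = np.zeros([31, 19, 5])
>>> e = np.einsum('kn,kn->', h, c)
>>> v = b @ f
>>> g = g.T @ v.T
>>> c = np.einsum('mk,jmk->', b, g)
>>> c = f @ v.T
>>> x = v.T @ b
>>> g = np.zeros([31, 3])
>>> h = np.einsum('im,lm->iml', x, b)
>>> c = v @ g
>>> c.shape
(19, 3)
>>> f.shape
(19, 31)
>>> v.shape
(19, 31)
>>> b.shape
(19, 19)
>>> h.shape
(31, 19, 19)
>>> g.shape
(31, 3)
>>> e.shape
()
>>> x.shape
(31, 19)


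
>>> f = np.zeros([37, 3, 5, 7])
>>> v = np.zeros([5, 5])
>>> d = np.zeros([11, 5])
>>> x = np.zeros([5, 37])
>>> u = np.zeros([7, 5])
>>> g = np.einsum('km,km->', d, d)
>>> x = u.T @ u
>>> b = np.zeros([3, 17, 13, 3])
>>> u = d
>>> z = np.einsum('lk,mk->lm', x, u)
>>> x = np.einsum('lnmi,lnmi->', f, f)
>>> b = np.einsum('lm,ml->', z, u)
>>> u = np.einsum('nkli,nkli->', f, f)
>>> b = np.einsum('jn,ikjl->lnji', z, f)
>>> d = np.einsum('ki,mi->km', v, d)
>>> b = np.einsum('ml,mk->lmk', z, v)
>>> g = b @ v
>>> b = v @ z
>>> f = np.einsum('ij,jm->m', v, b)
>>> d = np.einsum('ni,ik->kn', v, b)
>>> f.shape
(11,)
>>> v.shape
(5, 5)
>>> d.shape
(11, 5)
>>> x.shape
()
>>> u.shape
()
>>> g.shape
(11, 5, 5)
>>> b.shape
(5, 11)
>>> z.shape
(5, 11)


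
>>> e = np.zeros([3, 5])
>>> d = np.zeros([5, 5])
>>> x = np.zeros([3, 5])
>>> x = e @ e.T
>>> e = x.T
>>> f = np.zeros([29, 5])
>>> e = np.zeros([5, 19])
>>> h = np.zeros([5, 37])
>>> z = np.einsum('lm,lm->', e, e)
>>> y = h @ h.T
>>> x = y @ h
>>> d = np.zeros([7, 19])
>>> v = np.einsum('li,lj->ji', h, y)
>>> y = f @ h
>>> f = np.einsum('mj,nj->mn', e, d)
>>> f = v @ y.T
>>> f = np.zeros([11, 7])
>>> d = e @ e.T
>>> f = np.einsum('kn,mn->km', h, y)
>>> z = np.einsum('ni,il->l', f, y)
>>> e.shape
(5, 19)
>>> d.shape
(5, 5)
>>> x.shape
(5, 37)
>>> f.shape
(5, 29)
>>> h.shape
(5, 37)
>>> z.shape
(37,)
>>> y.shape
(29, 37)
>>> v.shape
(5, 37)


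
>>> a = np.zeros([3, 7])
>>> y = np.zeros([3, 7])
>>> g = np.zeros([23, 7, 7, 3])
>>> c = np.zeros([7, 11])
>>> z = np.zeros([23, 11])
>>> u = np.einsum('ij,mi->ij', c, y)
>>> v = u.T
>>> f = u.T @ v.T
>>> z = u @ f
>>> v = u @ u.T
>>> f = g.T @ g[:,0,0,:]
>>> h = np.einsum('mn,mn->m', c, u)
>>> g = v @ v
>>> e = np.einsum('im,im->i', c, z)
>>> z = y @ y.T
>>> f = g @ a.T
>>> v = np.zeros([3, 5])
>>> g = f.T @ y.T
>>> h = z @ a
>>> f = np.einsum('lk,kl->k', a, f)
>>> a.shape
(3, 7)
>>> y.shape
(3, 7)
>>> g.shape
(3, 3)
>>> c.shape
(7, 11)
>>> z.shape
(3, 3)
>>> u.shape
(7, 11)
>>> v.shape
(3, 5)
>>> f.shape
(7,)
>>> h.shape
(3, 7)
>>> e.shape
(7,)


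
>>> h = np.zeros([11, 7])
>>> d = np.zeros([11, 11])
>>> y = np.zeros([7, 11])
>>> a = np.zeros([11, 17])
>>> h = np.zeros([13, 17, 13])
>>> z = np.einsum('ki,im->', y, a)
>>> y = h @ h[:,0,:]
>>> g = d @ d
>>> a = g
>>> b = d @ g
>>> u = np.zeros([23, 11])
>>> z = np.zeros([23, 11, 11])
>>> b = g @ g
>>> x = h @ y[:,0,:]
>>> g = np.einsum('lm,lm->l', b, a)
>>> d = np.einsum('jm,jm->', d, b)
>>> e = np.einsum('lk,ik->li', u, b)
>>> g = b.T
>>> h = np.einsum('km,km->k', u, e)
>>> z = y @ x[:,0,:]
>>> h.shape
(23,)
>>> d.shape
()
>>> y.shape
(13, 17, 13)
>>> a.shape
(11, 11)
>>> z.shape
(13, 17, 13)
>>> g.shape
(11, 11)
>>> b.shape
(11, 11)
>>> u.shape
(23, 11)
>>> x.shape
(13, 17, 13)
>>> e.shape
(23, 11)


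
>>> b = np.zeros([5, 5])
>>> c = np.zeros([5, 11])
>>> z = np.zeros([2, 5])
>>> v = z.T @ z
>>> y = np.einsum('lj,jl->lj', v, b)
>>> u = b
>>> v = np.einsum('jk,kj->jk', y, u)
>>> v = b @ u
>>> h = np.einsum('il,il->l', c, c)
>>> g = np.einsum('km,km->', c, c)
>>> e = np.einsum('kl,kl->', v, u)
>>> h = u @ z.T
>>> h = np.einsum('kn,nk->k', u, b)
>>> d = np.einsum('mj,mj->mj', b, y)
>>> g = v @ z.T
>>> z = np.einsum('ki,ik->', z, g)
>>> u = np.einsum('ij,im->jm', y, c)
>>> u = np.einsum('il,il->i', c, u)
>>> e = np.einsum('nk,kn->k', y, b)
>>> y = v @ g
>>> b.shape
(5, 5)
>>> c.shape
(5, 11)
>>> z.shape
()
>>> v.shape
(5, 5)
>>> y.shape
(5, 2)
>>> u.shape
(5,)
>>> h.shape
(5,)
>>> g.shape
(5, 2)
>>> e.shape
(5,)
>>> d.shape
(5, 5)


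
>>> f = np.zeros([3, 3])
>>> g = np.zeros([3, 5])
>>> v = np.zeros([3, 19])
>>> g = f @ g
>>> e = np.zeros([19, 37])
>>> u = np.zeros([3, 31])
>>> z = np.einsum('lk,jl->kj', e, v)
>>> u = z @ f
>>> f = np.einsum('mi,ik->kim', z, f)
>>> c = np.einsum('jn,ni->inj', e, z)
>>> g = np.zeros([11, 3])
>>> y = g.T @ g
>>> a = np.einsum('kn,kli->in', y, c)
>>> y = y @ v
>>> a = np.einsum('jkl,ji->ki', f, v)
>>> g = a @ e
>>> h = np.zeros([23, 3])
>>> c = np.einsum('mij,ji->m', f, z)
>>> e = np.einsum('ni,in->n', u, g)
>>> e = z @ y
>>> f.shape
(3, 3, 37)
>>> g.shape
(3, 37)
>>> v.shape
(3, 19)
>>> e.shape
(37, 19)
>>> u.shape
(37, 3)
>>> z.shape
(37, 3)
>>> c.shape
(3,)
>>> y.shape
(3, 19)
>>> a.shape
(3, 19)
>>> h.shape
(23, 3)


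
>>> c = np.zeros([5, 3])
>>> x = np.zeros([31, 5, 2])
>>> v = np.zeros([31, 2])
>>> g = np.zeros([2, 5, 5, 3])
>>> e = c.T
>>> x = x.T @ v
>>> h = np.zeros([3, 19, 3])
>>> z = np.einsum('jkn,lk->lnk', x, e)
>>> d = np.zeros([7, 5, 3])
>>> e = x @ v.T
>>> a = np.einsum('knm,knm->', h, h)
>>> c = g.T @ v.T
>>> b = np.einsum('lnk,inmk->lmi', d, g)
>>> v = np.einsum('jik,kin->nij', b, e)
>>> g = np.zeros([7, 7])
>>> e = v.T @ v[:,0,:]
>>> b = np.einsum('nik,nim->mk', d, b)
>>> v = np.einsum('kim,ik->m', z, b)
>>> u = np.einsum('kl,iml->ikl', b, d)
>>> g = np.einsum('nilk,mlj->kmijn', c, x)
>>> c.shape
(3, 5, 5, 31)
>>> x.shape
(2, 5, 2)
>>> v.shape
(5,)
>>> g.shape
(31, 2, 5, 2, 3)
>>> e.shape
(7, 5, 7)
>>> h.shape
(3, 19, 3)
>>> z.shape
(3, 2, 5)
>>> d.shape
(7, 5, 3)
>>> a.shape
()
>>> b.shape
(2, 3)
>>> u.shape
(7, 2, 3)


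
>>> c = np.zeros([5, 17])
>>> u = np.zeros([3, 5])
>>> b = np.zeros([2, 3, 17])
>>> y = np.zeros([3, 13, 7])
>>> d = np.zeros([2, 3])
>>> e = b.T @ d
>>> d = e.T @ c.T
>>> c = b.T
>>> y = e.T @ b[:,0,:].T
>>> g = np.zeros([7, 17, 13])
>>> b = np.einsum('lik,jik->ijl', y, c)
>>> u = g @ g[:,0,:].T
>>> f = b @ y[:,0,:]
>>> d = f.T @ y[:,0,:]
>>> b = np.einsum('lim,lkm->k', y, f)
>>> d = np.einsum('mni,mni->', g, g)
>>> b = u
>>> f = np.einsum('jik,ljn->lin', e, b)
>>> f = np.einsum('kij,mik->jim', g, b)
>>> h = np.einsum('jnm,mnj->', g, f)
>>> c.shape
(17, 3, 2)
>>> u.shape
(7, 17, 7)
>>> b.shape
(7, 17, 7)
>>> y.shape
(3, 3, 2)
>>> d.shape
()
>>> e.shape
(17, 3, 3)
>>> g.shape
(7, 17, 13)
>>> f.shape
(13, 17, 7)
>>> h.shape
()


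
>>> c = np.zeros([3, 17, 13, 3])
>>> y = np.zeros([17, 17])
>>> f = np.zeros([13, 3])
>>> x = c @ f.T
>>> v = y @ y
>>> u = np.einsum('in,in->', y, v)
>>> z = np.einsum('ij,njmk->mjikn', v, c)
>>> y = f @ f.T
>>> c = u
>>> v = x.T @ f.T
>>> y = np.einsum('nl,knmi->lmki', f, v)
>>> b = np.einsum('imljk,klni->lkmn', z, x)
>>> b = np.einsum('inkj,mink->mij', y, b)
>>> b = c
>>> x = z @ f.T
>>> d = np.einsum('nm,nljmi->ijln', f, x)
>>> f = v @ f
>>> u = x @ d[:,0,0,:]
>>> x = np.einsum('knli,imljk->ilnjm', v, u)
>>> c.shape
()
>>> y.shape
(3, 17, 13, 13)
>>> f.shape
(13, 13, 17, 3)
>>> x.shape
(13, 17, 13, 3, 17)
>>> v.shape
(13, 13, 17, 13)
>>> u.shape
(13, 17, 17, 3, 13)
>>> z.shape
(13, 17, 17, 3, 3)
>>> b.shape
()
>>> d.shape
(13, 17, 17, 13)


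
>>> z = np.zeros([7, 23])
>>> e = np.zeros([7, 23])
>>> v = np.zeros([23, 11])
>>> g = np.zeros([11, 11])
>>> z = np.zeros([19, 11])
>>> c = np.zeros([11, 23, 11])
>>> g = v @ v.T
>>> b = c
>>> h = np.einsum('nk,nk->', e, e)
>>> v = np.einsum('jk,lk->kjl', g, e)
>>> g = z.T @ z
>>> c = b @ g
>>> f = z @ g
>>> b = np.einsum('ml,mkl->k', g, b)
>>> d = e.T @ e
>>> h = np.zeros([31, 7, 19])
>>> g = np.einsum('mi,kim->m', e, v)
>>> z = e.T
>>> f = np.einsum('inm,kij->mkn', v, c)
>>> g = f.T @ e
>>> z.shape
(23, 7)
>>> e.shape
(7, 23)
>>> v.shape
(23, 23, 7)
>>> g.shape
(23, 11, 23)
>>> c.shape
(11, 23, 11)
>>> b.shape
(23,)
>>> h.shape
(31, 7, 19)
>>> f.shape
(7, 11, 23)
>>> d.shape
(23, 23)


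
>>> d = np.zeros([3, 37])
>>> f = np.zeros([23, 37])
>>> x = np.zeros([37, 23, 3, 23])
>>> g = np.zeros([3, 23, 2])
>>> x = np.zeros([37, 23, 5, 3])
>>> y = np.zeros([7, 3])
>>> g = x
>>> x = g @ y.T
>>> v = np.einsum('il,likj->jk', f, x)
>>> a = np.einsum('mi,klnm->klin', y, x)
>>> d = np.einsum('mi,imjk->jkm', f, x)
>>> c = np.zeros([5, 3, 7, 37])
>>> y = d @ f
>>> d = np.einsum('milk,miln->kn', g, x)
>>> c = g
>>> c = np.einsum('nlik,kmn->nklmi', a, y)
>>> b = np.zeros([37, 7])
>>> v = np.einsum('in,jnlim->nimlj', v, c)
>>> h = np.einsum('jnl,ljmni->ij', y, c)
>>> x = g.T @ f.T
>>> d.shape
(3, 7)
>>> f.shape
(23, 37)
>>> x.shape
(3, 5, 23, 23)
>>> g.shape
(37, 23, 5, 3)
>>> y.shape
(5, 7, 37)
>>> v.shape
(5, 7, 3, 23, 37)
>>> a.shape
(37, 23, 3, 5)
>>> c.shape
(37, 5, 23, 7, 3)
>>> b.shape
(37, 7)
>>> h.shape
(3, 5)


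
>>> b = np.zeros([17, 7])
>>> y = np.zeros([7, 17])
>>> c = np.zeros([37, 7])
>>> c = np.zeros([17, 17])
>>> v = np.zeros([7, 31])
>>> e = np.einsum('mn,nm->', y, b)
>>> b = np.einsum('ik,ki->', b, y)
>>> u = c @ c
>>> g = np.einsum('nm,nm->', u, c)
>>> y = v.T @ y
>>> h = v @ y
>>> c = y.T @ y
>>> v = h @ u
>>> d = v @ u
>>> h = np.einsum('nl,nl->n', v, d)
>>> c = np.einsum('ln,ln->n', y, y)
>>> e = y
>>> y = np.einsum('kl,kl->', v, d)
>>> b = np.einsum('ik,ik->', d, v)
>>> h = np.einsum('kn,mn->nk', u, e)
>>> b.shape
()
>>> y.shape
()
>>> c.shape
(17,)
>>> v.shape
(7, 17)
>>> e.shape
(31, 17)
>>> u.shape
(17, 17)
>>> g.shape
()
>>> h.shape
(17, 17)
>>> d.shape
(7, 17)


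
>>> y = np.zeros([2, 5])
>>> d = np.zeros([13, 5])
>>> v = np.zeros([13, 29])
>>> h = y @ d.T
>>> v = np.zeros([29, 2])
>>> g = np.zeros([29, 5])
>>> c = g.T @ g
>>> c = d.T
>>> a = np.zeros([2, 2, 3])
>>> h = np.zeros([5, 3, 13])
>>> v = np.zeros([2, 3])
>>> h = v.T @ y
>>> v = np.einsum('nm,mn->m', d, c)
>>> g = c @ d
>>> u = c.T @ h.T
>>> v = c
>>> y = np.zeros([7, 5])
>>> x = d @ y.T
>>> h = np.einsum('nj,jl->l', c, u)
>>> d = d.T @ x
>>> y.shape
(7, 5)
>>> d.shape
(5, 7)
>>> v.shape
(5, 13)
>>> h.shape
(3,)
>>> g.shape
(5, 5)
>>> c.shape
(5, 13)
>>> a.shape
(2, 2, 3)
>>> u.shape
(13, 3)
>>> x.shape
(13, 7)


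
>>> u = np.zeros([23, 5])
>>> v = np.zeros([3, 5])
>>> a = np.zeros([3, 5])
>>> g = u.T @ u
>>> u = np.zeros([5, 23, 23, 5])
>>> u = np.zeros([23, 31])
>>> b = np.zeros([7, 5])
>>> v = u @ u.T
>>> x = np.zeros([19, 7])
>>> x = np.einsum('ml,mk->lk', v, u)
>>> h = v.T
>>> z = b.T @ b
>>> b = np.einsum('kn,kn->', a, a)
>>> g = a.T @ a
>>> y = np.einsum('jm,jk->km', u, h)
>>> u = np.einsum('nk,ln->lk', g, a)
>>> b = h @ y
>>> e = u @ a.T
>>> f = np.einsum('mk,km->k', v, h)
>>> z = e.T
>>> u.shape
(3, 5)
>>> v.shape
(23, 23)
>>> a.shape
(3, 5)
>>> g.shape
(5, 5)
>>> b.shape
(23, 31)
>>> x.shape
(23, 31)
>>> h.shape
(23, 23)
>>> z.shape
(3, 3)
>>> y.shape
(23, 31)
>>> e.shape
(3, 3)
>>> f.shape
(23,)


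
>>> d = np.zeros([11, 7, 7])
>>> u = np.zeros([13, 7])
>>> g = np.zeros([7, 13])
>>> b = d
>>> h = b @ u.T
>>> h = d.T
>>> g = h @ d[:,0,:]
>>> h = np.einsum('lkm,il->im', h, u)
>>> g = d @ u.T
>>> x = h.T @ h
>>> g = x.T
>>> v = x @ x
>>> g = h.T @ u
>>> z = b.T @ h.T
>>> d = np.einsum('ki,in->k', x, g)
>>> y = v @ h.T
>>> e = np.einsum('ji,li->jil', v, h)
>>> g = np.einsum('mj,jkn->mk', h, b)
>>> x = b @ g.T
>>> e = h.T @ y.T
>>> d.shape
(11,)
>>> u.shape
(13, 7)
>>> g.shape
(13, 7)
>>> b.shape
(11, 7, 7)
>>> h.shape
(13, 11)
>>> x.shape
(11, 7, 13)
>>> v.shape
(11, 11)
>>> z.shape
(7, 7, 13)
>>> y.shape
(11, 13)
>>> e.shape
(11, 11)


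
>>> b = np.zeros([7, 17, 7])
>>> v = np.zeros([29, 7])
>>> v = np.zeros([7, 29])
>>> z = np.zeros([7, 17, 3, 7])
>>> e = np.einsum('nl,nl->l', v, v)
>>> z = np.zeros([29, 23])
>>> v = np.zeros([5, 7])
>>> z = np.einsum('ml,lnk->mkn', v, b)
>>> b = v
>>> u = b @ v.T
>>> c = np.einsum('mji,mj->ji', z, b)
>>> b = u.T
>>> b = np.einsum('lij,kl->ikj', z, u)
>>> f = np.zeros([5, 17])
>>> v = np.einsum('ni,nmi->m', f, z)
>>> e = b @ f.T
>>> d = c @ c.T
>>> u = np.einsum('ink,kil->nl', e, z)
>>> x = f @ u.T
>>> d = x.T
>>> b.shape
(7, 5, 17)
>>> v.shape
(7,)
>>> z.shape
(5, 7, 17)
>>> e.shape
(7, 5, 5)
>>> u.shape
(5, 17)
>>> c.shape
(7, 17)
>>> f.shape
(5, 17)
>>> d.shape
(5, 5)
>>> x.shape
(5, 5)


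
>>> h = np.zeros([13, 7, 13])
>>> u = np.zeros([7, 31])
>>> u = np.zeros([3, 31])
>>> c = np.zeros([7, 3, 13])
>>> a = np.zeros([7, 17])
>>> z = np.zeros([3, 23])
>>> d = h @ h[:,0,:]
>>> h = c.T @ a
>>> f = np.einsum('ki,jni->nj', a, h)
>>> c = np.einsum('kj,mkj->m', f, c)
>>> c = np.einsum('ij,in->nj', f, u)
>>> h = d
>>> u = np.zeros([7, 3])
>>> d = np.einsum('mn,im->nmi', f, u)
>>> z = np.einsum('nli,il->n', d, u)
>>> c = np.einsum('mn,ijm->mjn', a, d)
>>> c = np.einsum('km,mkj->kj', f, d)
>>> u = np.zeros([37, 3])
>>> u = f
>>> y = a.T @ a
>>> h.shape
(13, 7, 13)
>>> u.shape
(3, 13)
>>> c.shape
(3, 7)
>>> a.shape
(7, 17)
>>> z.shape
(13,)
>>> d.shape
(13, 3, 7)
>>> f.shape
(3, 13)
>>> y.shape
(17, 17)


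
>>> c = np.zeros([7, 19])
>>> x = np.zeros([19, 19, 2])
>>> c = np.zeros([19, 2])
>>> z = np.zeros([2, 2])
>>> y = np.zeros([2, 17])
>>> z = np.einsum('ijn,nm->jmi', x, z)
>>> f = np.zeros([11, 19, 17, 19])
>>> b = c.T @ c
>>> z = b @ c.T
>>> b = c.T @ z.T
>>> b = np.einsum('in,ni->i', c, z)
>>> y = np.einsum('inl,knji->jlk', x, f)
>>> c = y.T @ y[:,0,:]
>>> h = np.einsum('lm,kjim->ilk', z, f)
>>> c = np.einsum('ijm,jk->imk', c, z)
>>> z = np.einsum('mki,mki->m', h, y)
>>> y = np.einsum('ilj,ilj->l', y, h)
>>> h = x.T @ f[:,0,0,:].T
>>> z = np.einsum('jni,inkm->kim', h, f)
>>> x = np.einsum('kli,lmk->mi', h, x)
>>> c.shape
(11, 11, 19)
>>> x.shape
(19, 11)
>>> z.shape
(17, 11, 19)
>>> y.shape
(2,)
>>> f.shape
(11, 19, 17, 19)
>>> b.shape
(19,)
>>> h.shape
(2, 19, 11)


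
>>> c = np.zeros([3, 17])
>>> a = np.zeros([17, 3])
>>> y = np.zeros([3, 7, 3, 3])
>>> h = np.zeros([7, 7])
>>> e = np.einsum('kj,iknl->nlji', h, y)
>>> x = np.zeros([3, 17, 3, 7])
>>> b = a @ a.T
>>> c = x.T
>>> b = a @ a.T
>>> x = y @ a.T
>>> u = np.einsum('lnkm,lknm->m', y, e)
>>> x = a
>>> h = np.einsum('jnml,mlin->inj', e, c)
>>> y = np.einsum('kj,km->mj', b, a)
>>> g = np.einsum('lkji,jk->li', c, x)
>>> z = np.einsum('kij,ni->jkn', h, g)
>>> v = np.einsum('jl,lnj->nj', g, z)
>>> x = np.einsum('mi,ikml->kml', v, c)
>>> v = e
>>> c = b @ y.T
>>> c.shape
(17, 3)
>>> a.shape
(17, 3)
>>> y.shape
(3, 17)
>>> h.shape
(17, 3, 3)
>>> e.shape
(3, 3, 7, 3)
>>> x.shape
(3, 17, 3)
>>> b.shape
(17, 17)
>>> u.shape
(3,)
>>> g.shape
(7, 3)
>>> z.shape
(3, 17, 7)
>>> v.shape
(3, 3, 7, 3)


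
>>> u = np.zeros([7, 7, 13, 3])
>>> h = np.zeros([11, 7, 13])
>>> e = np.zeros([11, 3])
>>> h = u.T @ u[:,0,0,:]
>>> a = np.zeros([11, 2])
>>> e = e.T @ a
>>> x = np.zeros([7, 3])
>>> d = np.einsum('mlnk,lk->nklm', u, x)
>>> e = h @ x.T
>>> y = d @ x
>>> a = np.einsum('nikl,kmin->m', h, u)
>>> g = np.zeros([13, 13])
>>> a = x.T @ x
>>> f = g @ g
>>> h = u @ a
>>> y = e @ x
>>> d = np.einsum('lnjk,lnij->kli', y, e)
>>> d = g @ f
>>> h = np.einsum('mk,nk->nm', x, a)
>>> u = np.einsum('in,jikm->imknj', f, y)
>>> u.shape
(13, 3, 7, 13, 3)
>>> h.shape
(3, 7)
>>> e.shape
(3, 13, 7, 7)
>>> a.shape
(3, 3)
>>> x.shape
(7, 3)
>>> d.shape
(13, 13)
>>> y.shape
(3, 13, 7, 3)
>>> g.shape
(13, 13)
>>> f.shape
(13, 13)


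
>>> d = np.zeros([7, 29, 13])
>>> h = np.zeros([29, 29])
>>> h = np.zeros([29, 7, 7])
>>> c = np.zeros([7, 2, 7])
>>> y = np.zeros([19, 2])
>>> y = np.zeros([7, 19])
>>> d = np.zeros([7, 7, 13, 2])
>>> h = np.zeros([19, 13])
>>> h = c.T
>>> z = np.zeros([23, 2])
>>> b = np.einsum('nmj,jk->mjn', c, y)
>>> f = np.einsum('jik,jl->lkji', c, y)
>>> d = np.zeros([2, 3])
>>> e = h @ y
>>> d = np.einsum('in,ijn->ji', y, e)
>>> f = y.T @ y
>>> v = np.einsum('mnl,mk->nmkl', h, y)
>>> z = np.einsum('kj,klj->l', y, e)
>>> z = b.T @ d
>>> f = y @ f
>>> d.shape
(2, 7)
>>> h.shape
(7, 2, 7)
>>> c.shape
(7, 2, 7)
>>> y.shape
(7, 19)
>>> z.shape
(7, 7, 7)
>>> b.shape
(2, 7, 7)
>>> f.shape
(7, 19)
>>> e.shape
(7, 2, 19)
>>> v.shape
(2, 7, 19, 7)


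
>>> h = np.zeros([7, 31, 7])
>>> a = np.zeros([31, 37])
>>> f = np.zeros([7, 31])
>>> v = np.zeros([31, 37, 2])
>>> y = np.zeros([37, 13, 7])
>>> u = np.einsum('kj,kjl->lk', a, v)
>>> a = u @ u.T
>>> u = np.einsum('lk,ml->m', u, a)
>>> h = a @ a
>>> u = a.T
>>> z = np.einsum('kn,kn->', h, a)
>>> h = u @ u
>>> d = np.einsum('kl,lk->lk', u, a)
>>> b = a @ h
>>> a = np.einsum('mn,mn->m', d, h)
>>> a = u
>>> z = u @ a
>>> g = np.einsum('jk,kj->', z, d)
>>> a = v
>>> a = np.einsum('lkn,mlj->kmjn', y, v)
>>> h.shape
(2, 2)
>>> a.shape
(13, 31, 2, 7)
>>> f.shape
(7, 31)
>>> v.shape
(31, 37, 2)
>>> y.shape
(37, 13, 7)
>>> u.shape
(2, 2)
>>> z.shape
(2, 2)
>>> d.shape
(2, 2)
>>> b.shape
(2, 2)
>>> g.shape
()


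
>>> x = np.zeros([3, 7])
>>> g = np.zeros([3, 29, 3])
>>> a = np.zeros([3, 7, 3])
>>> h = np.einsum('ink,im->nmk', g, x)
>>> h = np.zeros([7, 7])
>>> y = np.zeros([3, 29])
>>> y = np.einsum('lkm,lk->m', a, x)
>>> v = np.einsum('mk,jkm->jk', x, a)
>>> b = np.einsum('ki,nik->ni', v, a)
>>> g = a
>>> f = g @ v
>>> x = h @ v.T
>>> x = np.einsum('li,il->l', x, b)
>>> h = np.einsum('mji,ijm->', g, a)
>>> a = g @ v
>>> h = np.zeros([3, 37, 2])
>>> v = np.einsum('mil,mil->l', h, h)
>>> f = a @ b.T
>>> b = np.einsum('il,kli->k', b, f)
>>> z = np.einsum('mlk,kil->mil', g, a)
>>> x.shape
(7,)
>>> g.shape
(3, 7, 3)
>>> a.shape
(3, 7, 7)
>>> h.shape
(3, 37, 2)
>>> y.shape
(3,)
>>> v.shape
(2,)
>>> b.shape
(3,)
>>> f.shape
(3, 7, 3)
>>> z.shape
(3, 7, 7)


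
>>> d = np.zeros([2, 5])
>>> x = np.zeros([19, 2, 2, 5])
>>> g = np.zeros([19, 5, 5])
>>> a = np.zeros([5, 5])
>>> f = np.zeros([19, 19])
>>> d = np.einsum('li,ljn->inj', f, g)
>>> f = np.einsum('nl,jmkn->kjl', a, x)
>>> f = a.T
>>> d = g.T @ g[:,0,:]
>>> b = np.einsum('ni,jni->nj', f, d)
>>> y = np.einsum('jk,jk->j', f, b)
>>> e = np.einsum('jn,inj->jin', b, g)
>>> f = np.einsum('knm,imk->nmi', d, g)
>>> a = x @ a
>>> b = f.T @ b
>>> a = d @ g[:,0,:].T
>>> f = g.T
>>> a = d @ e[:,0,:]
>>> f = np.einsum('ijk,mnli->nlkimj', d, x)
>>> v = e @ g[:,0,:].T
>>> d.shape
(5, 5, 5)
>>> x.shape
(19, 2, 2, 5)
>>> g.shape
(19, 5, 5)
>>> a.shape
(5, 5, 5)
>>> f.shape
(2, 2, 5, 5, 19, 5)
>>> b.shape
(19, 5, 5)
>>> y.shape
(5,)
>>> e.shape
(5, 19, 5)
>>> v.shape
(5, 19, 19)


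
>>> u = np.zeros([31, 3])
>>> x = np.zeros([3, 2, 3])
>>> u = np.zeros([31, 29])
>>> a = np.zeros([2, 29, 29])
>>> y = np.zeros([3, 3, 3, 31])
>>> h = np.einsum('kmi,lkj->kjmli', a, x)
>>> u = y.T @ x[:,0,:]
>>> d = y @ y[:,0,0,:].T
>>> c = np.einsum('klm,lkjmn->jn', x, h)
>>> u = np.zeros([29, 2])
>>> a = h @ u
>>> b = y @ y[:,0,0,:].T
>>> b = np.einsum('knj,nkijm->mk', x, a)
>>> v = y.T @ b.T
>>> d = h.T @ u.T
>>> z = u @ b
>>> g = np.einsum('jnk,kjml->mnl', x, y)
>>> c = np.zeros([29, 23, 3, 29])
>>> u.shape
(29, 2)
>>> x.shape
(3, 2, 3)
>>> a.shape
(2, 3, 29, 3, 2)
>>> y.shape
(3, 3, 3, 31)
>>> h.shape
(2, 3, 29, 3, 29)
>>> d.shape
(29, 3, 29, 3, 29)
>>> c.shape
(29, 23, 3, 29)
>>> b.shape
(2, 3)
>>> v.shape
(31, 3, 3, 2)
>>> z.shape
(29, 3)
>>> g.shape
(3, 2, 31)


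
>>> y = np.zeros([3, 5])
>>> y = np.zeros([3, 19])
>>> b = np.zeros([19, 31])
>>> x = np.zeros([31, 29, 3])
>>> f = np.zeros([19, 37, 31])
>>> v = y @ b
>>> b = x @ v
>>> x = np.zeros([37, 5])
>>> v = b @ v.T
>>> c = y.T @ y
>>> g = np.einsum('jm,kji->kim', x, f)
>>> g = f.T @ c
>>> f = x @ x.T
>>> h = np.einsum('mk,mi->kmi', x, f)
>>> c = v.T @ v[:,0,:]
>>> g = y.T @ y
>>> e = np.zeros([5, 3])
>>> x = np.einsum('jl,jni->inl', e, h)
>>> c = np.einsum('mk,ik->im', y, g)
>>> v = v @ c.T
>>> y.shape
(3, 19)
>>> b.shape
(31, 29, 31)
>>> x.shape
(37, 37, 3)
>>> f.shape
(37, 37)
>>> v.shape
(31, 29, 19)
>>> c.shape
(19, 3)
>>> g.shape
(19, 19)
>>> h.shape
(5, 37, 37)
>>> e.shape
(5, 3)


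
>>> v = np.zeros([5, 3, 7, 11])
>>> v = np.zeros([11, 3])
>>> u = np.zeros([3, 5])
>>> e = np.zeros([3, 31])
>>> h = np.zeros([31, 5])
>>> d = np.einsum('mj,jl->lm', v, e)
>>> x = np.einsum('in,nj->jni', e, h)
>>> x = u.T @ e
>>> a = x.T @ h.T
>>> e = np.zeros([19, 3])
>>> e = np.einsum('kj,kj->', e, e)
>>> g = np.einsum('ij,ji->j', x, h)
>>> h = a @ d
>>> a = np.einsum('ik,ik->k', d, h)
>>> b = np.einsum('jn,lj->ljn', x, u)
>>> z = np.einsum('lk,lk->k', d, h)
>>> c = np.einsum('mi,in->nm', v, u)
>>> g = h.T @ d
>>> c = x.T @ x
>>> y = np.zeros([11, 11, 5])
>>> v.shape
(11, 3)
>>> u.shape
(3, 5)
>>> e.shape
()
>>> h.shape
(31, 11)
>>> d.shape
(31, 11)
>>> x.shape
(5, 31)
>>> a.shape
(11,)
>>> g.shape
(11, 11)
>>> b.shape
(3, 5, 31)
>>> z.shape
(11,)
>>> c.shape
(31, 31)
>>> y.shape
(11, 11, 5)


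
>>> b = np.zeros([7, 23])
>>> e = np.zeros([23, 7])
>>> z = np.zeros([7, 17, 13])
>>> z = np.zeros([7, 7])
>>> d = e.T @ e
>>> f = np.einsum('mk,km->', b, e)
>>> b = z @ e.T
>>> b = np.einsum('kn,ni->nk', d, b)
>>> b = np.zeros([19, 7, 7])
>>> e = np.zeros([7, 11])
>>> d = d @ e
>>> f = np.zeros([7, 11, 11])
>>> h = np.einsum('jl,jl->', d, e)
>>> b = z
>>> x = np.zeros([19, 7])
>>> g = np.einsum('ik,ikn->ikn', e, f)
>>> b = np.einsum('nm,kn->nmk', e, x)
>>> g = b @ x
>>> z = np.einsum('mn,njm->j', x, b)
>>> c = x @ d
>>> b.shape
(7, 11, 19)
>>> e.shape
(7, 11)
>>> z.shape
(11,)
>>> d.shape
(7, 11)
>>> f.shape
(7, 11, 11)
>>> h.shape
()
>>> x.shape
(19, 7)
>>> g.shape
(7, 11, 7)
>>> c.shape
(19, 11)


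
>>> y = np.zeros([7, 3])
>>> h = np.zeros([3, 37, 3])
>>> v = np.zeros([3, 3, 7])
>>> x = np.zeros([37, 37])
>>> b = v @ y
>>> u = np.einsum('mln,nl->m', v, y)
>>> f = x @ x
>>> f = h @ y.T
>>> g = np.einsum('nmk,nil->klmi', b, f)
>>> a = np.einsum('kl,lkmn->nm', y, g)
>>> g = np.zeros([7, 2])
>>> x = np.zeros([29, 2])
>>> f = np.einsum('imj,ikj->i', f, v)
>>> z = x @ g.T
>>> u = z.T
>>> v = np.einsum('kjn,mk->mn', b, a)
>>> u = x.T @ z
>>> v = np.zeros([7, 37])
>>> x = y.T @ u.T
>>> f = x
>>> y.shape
(7, 3)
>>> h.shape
(3, 37, 3)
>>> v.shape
(7, 37)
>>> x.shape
(3, 2)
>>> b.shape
(3, 3, 3)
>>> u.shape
(2, 7)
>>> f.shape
(3, 2)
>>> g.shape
(7, 2)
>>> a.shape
(37, 3)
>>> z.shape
(29, 7)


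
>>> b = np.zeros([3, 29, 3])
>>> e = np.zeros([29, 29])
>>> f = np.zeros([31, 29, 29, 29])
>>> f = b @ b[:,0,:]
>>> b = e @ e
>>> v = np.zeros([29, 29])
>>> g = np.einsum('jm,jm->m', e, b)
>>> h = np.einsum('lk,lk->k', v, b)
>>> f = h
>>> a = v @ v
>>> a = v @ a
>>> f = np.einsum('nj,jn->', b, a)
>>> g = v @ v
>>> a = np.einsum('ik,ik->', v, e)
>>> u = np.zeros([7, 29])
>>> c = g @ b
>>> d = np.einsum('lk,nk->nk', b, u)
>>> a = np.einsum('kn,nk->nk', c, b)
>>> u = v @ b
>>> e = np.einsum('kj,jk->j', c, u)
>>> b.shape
(29, 29)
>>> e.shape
(29,)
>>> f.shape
()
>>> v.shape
(29, 29)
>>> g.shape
(29, 29)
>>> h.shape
(29,)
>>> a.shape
(29, 29)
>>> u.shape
(29, 29)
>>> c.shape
(29, 29)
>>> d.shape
(7, 29)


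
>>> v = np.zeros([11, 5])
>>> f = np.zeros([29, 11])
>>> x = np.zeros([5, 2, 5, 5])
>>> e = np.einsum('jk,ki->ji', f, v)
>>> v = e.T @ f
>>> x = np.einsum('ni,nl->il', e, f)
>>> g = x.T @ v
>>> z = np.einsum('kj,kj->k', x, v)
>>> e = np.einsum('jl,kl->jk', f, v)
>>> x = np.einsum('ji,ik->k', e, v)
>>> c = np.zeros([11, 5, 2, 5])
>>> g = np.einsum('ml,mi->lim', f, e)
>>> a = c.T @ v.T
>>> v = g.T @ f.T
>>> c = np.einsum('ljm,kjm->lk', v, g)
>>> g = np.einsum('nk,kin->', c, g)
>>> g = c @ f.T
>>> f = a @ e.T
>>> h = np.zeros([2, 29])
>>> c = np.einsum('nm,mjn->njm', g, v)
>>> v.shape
(29, 5, 29)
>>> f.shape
(5, 2, 5, 29)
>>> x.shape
(11,)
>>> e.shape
(29, 5)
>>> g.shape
(29, 29)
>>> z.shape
(5,)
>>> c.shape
(29, 5, 29)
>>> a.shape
(5, 2, 5, 5)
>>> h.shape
(2, 29)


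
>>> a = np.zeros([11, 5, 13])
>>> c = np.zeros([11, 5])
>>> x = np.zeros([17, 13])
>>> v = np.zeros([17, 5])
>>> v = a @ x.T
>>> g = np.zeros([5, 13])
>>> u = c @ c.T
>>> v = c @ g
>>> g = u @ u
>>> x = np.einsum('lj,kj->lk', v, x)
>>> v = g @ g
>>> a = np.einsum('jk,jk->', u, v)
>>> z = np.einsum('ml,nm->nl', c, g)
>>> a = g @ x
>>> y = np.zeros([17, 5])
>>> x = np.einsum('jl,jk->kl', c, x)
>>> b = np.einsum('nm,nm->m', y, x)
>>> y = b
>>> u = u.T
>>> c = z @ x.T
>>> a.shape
(11, 17)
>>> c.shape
(11, 17)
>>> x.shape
(17, 5)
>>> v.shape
(11, 11)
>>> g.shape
(11, 11)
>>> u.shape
(11, 11)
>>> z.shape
(11, 5)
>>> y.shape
(5,)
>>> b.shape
(5,)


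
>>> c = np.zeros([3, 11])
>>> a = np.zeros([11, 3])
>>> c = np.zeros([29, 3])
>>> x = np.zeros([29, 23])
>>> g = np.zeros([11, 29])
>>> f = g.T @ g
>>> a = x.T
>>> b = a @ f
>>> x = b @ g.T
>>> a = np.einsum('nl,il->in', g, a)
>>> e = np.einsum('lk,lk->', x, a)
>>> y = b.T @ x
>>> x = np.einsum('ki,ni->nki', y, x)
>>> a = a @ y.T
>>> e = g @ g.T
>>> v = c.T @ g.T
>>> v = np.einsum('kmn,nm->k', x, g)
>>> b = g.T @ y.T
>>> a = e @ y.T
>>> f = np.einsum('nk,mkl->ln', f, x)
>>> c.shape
(29, 3)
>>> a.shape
(11, 29)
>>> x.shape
(23, 29, 11)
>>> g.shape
(11, 29)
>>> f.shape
(11, 29)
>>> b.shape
(29, 29)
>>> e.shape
(11, 11)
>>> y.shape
(29, 11)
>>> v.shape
(23,)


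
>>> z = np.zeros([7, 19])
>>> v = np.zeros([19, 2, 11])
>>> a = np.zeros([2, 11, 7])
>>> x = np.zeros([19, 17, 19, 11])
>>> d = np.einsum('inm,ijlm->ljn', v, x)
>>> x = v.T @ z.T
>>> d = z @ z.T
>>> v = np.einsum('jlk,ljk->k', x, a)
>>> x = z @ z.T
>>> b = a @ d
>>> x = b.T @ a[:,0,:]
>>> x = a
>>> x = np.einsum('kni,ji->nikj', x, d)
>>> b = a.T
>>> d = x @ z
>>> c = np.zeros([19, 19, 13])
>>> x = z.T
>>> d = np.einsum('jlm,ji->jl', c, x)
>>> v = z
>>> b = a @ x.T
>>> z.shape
(7, 19)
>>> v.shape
(7, 19)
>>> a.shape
(2, 11, 7)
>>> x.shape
(19, 7)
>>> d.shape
(19, 19)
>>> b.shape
(2, 11, 19)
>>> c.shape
(19, 19, 13)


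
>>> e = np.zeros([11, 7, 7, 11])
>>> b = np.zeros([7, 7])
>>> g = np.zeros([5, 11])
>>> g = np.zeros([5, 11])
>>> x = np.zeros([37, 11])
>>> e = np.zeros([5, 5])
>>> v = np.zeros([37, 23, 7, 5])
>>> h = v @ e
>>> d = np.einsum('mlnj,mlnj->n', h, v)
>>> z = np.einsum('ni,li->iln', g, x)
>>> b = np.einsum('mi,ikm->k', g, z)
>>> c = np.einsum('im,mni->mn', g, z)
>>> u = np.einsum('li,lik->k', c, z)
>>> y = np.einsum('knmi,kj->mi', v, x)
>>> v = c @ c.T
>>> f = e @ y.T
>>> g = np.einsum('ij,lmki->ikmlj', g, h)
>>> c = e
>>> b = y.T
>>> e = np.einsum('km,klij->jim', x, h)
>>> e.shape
(5, 7, 11)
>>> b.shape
(5, 7)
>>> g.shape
(5, 7, 23, 37, 11)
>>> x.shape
(37, 11)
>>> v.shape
(11, 11)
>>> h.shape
(37, 23, 7, 5)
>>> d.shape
(7,)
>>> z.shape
(11, 37, 5)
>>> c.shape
(5, 5)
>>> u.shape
(5,)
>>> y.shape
(7, 5)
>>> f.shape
(5, 7)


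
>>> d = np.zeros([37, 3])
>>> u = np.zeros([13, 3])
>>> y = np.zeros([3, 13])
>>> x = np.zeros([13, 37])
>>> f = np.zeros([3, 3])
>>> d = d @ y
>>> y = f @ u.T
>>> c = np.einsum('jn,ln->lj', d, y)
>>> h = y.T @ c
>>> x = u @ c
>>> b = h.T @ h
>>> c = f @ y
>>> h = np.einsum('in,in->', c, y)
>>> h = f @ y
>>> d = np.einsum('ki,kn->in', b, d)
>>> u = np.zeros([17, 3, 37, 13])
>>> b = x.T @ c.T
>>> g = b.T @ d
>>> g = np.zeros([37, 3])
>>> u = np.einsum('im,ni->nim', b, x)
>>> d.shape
(37, 13)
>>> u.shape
(13, 37, 3)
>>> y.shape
(3, 13)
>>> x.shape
(13, 37)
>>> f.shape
(3, 3)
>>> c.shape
(3, 13)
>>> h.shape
(3, 13)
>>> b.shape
(37, 3)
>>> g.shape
(37, 3)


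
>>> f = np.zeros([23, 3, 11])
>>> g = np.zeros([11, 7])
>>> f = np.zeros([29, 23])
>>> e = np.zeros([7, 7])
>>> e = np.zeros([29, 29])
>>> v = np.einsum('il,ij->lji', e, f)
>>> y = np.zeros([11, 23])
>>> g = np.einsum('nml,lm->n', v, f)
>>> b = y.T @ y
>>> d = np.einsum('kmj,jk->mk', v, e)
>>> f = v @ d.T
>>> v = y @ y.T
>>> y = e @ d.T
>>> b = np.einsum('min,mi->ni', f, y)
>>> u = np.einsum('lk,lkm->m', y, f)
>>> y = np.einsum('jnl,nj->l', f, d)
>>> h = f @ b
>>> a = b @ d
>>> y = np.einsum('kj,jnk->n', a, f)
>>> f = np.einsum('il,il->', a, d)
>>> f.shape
()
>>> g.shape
(29,)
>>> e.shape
(29, 29)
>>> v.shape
(11, 11)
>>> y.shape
(23,)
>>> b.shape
(23, 23)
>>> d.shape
(23, 29)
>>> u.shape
(23,)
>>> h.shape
(29, 23, 23)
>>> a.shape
(23, 29)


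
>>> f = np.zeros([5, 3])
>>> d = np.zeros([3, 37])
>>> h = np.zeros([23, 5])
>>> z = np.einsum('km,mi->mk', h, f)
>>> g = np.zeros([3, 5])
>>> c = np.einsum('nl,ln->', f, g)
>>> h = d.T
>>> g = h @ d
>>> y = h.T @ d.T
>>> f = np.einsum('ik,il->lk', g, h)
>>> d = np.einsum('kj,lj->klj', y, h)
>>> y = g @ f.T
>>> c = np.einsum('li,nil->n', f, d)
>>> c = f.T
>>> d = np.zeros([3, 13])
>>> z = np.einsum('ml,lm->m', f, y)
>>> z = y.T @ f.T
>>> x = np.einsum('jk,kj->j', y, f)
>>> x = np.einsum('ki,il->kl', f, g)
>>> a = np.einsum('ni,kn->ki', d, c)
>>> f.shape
(3, 37)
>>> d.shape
(3, 13)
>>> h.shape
(37, 3)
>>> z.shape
(3, 3)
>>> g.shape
(37, 37)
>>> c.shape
(37, 3)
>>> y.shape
(37, 3)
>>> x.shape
(3, 37)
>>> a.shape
(37, 13)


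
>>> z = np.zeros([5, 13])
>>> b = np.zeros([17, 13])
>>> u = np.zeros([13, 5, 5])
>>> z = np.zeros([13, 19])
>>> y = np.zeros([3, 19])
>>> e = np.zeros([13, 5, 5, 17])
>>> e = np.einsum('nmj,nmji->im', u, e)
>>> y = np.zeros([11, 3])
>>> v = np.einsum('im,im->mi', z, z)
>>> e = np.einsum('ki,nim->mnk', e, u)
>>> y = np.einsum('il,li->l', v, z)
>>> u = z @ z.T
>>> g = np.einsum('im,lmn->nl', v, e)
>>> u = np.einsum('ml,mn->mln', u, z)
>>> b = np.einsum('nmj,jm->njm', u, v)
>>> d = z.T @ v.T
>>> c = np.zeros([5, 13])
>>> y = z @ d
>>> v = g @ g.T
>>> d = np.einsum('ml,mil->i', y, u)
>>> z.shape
(13, 19)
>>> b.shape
(13, 19, 13)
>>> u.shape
(13, 13, 19)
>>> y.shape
(13, 19)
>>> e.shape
(5, 13, 17)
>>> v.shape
(17, 17)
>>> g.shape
(17, 5)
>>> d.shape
(13,)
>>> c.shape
(5, 13)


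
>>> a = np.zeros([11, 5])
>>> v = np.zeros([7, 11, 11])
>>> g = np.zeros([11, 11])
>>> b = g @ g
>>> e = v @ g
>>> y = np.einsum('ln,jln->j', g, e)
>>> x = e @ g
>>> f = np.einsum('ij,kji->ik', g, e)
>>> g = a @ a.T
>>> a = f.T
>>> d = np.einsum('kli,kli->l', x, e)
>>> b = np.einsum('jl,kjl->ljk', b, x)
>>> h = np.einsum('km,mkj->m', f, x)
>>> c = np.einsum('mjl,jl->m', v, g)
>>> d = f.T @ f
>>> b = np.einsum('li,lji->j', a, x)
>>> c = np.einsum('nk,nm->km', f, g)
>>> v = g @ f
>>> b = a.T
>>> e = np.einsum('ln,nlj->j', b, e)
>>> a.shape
(7, 11)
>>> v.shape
(11, 7)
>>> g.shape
(11, 11)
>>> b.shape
(11, 7)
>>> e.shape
(11,)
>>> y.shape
(7,)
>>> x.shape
(7, 11, 11)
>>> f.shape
(11, 7)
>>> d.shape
(7, 7)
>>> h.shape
(7,)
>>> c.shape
(7, 11)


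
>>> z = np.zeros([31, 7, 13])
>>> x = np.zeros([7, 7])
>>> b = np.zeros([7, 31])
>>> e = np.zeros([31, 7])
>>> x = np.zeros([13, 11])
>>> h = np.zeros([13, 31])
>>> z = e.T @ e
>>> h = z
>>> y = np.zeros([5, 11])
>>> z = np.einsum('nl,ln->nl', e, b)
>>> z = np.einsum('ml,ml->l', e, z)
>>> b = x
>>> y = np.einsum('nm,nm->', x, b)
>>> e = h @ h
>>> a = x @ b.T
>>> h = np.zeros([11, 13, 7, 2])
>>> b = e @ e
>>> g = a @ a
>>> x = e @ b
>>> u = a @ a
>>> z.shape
(7,)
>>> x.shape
(7, 7)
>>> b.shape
(7, 7)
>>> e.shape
(7, 7)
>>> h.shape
(11, 13, 7, 2)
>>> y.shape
()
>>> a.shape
(13, 13)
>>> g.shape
(13, 13)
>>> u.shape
(13, 13)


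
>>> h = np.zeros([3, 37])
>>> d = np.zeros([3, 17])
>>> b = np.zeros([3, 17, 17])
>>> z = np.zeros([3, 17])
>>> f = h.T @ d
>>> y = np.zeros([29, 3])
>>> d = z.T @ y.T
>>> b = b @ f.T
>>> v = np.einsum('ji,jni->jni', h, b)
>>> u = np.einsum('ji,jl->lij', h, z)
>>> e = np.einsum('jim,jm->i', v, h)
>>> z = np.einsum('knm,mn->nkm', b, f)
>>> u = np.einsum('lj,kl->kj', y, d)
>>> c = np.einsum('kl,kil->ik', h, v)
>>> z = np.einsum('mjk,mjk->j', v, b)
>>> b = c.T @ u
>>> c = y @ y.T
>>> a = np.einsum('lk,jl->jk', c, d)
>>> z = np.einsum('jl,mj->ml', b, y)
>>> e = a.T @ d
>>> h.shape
(3, 37)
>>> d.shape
(17, 29)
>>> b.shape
(3, 3)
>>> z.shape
(29, 3)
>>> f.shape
(37, 17)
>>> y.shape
(29, 3)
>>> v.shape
(3, 17, 37)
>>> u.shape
(17, 3)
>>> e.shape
(29, 29)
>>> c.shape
(29, 29)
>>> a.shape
(17, 29)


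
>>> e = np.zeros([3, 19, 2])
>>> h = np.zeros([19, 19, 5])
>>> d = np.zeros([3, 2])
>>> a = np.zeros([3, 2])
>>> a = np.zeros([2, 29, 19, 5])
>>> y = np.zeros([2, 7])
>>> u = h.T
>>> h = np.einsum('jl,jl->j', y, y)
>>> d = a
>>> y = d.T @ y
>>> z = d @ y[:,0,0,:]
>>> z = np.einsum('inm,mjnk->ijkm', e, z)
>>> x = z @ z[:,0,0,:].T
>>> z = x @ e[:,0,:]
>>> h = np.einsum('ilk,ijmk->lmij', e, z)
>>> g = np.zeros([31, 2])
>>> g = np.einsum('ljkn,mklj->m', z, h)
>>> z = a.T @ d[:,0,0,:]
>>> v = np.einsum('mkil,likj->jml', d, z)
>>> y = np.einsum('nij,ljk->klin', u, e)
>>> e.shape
(3, 19, 2)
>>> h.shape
(19, 7, 3, 29)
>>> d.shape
(2, 29, 19, 5)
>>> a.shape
(2, 29, 19, 5)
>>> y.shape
(2, 3, 19, 5)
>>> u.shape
(5, 19, 19)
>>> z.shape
(5, 19, 29, 5)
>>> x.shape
(3, 29, 7, 3)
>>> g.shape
(19,)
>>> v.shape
(5, 2, 5)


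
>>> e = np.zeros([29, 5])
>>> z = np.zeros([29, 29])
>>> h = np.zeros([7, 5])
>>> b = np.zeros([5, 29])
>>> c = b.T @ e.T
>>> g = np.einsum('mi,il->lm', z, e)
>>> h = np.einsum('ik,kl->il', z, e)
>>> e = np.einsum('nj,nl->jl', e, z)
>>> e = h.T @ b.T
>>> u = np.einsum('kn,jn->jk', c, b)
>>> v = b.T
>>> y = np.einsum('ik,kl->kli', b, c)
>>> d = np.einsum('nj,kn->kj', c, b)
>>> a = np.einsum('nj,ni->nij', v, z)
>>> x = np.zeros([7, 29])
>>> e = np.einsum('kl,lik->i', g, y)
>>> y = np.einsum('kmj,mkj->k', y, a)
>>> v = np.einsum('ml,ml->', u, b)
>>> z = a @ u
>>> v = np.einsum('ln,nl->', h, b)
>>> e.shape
(29,)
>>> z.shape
(29, 29, 29)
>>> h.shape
(29, 5)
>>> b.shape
(5, 29)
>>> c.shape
(29, 29)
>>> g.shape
(5, 29)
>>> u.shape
(5, 29)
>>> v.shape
()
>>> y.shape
(29,)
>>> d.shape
(5, 29)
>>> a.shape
(29, 29, 5)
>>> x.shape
(7, 29)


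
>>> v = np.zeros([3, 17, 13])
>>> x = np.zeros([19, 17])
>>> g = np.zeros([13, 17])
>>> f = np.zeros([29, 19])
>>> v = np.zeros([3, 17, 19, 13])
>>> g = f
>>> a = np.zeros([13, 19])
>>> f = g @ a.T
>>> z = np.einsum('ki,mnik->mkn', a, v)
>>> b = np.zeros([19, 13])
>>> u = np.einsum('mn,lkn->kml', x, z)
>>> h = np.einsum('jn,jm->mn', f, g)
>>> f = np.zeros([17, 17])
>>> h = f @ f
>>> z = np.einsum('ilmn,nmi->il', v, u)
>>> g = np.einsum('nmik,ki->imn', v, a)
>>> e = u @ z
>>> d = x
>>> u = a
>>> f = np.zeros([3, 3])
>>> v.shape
(3, 17, 19, 13)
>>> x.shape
(19, 17)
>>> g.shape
(19, 17, 3)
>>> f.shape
(3, 3)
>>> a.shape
(13, 19)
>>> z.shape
(3, 17)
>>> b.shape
(19, 13)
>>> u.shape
(13, 19)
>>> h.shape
(17, 17)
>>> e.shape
(13, 19, 17)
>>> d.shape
(19, 17)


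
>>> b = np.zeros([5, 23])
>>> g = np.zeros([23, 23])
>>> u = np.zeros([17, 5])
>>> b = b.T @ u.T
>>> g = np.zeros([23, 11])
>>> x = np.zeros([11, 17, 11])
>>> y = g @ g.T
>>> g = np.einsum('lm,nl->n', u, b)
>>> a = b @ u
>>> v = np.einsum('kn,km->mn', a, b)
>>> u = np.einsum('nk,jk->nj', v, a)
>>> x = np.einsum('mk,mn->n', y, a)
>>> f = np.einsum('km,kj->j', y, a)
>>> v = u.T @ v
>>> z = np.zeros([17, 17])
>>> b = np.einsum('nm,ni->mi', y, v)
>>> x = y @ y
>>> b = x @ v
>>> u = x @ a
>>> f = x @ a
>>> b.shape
(23, 5)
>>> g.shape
(23,)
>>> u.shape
(23, 5)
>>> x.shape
(23, 23)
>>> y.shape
(23, 23)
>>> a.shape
(23, 5)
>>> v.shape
(23, 5)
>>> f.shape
(23, 5)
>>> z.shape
(17, 17)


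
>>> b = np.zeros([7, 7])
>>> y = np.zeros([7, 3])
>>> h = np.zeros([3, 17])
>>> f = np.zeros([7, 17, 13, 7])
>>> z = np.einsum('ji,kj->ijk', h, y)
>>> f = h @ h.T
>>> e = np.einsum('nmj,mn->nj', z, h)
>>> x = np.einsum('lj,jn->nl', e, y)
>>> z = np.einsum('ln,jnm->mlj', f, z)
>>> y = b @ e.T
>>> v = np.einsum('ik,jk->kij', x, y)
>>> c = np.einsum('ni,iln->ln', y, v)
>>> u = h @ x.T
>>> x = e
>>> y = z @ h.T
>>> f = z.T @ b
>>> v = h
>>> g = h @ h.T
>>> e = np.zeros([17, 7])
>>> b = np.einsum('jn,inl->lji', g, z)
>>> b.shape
(17, 3, 7)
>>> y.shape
(7, 3, 3)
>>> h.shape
(3, 17)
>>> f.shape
(17, 3, 7)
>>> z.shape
(7, 3, 17)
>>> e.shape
(17, 7)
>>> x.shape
(17, 7)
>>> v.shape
(3, 17)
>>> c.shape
(3, 7)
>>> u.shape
(3, 3)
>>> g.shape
(3, 3)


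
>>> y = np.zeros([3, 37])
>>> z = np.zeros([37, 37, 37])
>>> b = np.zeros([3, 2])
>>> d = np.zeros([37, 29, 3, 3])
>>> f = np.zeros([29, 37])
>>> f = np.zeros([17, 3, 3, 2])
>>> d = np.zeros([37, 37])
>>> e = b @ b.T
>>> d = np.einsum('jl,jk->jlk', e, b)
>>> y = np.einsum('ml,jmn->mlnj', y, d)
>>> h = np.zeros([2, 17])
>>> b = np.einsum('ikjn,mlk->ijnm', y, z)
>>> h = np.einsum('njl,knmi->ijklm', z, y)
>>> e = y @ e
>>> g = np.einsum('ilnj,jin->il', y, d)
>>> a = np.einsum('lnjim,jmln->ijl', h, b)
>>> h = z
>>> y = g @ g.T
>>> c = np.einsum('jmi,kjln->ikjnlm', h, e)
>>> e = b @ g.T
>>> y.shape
(3, 3)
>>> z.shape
(37, 37, 37)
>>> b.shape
(3, 2, 3, 37)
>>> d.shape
(3, 3, 2)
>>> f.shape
(17, 3, 3, 2)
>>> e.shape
(3, 2, 3, 3)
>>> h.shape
(37, 37, 37)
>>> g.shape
(3, 37)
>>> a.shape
(37, 3, 3)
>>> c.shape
(37, 3, 37, 3, 2, 37)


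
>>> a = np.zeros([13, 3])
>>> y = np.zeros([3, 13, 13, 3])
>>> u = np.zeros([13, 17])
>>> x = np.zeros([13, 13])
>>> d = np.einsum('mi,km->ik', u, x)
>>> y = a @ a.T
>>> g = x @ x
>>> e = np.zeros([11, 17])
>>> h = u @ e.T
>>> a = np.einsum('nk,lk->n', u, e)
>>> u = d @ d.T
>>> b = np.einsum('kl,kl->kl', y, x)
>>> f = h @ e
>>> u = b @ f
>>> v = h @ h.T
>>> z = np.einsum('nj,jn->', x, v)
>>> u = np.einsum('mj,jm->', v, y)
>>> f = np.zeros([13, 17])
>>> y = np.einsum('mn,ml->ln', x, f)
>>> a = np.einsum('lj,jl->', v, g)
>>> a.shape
()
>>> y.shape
(17, 13)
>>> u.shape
()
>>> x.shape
(13, 13)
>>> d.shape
(17, 13)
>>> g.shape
(13, 13)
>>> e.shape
(11, 17)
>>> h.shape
(13, 11)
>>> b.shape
(13, 13)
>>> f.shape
(13, 17)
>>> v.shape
(13, 13)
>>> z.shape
()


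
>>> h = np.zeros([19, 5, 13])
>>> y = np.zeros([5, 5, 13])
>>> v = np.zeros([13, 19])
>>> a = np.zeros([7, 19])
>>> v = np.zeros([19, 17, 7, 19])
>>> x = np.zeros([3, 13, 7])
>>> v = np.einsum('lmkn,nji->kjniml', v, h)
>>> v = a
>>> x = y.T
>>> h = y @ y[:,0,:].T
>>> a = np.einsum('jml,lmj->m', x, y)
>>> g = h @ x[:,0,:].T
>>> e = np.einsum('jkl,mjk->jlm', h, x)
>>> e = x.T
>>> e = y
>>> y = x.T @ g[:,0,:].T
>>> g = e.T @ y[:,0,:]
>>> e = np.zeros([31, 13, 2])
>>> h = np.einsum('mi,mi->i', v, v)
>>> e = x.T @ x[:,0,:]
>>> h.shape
(19,)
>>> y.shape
(5, 5, 5)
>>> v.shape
(7, 19)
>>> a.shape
(5,)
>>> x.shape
(13, 5, 5)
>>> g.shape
(13, 5, 5)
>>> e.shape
(5, 5, 5)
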